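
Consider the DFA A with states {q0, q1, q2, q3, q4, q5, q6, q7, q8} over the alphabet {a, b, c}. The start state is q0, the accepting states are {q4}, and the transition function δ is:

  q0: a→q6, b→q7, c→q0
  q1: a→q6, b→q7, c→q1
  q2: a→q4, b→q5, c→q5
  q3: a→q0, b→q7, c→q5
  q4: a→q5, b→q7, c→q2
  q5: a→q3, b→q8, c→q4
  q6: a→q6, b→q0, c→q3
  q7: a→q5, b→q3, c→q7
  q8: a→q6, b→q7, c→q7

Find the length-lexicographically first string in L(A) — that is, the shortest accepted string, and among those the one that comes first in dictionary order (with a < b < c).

bac

A breadth-first search from q0 reaches an accepting state first via the path q0 → q7 → q5 → q4 on input bac.
No string of length < 3 is accepted (BFS exhausts all shorter strings without reaching an accepting state), and bac is the lexicographically least accepting string of length 3.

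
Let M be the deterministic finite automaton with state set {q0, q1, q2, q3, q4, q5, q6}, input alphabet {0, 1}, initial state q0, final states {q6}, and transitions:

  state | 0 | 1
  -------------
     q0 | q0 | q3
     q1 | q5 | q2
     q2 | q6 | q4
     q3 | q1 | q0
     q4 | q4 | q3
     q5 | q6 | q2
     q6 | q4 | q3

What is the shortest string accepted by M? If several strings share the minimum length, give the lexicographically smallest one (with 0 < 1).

1000

A breadth-first search from q0 reaches an accepting state first via the path q0 → q3 → q1 → q5 → q6 on input 1000.
No string of length < 4 is accepted (BFS exhausts all shorter strings without reaching an accepting state), and 1000 is the lexicographically least accepting string of length 4.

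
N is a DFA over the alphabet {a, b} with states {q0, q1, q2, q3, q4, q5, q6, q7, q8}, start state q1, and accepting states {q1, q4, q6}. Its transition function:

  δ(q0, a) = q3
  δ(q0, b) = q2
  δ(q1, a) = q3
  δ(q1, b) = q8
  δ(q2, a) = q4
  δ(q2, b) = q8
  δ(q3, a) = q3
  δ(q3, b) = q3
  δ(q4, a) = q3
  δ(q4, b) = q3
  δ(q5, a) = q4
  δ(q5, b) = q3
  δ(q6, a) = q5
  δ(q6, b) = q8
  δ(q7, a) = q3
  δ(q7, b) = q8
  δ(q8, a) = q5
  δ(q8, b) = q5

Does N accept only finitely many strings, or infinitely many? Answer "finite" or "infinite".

finite

The useful states (reachable from q1 and able to reach an accepting state) are {q1, q4, q5, q8}.
Restricted to these states the transition graph has no cycle, so every accepting path has bounded length and L is finite.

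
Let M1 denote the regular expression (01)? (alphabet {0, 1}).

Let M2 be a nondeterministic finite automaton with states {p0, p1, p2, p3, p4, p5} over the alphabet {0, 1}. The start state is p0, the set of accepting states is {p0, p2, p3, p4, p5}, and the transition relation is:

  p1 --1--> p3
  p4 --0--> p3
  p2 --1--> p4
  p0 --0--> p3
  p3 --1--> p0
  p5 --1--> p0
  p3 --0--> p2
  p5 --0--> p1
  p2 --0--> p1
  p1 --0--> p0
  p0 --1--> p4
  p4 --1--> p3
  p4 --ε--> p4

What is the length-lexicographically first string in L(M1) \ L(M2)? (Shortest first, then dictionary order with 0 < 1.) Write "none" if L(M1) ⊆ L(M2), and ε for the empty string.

none

Converting the expression M1 to a DFA (subset construction, then merging equivalent states) gives the minimal DFA with states {r0, r1, r2, r3}, start state r0, accepting states {r0, r3} and transitions r0: 0→r1, 1→r2; r1: 0→r2, 1→r3; r2: 0→r2, 1→r2; r3: 0→r2, 1→r2.
Exploring the product automaton M1 × M2 from the start pair (r0, p0), following both machines on each input symbol, reaches 8 state pairs: (r0, p0), (r1, p3), (r2, p4), (r2, p2), (r3, p0), (r2, p3), (r2, p1), (r2, p0).
M1 accepts in {r0, r3} and M2 accepts in {p0, p2, p3, p4, p5}. The reachable pairs whose M1-component is accepting are (r0, p0), (r3, p0); in each of them the M2-component is accepting too, so the product for L(M1) \ L(M2) (M1-component accepting, M2-component rejecting) has no reachable accepting pair and the difference is empty.
So every string accepted by M1 is also accepted by M2: L(M1) \ L(M2) = ∅ and there is no such string.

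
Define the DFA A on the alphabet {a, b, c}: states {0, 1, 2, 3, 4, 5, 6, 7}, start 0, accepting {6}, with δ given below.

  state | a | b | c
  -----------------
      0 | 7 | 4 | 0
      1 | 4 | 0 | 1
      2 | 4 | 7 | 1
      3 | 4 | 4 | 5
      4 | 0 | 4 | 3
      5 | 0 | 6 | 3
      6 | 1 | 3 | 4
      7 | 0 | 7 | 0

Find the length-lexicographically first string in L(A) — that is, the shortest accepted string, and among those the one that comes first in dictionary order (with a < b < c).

A breadth-first search from 0 reaches an accepting state first via the path 0 → 4 → 3 → 5 → 6 on input bccb.
No string of length < 4 is accepted (BFS exhausts all shorter strings without reaching an accepting state), and bccb is the lexicographically least accepting string of length 4.

bccb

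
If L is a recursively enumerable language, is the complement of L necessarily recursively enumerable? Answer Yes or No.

No

If both L and its complement were r.e., running the two recognisers in parallel would decide L, so L would be recursive; but there are r.e. languages that are not recursive (e.g. the halting problem), and their complements are therefore not r.e.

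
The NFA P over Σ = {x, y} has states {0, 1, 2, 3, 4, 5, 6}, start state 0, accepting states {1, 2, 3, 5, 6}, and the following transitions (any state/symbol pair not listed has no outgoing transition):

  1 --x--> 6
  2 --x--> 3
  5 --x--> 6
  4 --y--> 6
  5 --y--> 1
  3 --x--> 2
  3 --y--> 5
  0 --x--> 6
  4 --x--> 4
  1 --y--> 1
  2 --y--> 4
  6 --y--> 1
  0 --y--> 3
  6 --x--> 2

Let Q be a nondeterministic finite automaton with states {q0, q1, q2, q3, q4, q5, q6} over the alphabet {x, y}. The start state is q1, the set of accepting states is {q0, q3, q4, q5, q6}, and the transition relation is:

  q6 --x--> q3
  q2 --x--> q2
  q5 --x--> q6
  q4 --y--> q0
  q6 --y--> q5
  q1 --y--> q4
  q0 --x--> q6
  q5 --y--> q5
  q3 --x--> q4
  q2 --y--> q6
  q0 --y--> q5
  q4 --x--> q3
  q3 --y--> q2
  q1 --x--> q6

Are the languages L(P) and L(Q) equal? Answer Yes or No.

Yes

Exploring the product automaton P × Q from the start pair (0, q1), following both machines on each input symbol, reaches 7 state pairs: (0, q1), (6, q6), (3, q4), (2, q3), (1, q5), (5, q0), (4, q2).
P accepts in {1, 2, 3, 5, 6} and Q accepts in {q0, q3, q4, q5, q6}. In every reachable pair the two components are either both accepting — (6, q6), (3, q4), (2, q3), (1, q5), (5, q0) — or both non-accepting, so no string is accepted by exactly one of the machines: L(P) \ L(Q) and L(Q) \ L(P) are both empty.
Hence every string is accepted by P iff it is accepted by Q, and the two languages coincide.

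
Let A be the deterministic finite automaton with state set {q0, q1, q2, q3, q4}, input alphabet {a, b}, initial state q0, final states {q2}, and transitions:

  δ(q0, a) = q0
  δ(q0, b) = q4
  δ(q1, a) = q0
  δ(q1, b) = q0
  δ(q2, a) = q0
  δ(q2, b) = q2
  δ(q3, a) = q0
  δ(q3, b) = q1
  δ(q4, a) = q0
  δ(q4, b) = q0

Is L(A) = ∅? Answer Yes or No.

The states reachable from the start state are {q0, q4}.
None of the accepting states {q2} is reachable, so no string is accepted and L(A) = ∅.

Yes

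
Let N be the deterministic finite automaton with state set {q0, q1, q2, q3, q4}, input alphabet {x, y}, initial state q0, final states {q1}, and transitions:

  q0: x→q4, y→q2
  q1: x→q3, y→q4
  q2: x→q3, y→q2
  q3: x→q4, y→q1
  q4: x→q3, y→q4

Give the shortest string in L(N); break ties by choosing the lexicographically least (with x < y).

A breadth-first search from q0 reaches an accepting state first via the path q0 → q4 → q3 → q1 on input xxy.
No string of length < 3 is accepted (BFS exhausts all shorter strings without reaching an accepting state), and xxy is the lexicographically least accepting string of length 3.

xxy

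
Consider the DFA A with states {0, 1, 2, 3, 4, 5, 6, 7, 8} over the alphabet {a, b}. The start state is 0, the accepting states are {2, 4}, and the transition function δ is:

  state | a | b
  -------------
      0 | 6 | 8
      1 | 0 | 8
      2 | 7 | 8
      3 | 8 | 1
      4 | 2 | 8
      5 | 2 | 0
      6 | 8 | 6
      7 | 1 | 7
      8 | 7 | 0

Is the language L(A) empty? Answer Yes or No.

Yes

The states reachable from the start state are {0, 1, 6, 7, 8}.
None of the accepting states {2, 4} is reachable, so no string is accepted and L(A) = ∅.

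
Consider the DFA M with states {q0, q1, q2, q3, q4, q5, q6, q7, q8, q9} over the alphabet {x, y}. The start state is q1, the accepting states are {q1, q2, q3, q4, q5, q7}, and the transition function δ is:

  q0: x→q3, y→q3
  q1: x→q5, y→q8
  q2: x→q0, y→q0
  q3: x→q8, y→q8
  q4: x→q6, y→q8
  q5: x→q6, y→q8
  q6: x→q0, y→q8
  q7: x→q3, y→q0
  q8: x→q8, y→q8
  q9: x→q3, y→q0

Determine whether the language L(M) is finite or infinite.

The useful states (reachable from q1 and able to reach an accepting state) are {q0, q1, q3, q5, q6}.
Restricted to these states the transition graph has no cycle, so every accepting path has bounded length and L is finite.

finite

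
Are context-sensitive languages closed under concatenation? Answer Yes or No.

With disjoint nonterminals (and terminals first replaced by fresh nonterminal copies so contexts cannot straddle the boundary), S → S₁S₂ added to two noncontracting grammars is noncontracting and generates L₁L₂; equivalently an LBA guesses the split point and checks each part in place.
So the context-sensitive languages are closed under concatenation.

Yes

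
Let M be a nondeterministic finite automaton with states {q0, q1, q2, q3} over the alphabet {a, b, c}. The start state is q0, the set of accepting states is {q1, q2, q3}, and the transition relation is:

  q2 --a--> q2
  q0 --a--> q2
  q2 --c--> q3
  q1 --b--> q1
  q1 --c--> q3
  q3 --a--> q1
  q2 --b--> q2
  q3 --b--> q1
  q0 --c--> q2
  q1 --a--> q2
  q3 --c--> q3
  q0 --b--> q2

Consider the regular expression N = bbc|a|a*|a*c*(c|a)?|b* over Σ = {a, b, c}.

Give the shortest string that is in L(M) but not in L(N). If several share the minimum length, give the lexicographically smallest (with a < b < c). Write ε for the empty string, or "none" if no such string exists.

The string ab is accepted by M but not by N.
No shorter string lies in the difference, and ab is the lexicographically first length-2 string in L(M) \ L(N).

ab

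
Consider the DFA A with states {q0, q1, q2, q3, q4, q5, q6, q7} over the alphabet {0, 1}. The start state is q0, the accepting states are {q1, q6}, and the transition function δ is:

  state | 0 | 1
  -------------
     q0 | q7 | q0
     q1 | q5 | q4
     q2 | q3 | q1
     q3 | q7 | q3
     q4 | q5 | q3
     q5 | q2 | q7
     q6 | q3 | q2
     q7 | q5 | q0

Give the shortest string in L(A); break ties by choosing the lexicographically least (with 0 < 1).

0001

A breadth-first search from q0 reaches an accepting state first via the path q0 → q7 → q5 → q2 → q1 on input 0001.
No string of length < 4 is accepted (BFS exhausts all shorter strings without reaching an accepting state), and 0001 is the lexicographically least accepting string of length 4.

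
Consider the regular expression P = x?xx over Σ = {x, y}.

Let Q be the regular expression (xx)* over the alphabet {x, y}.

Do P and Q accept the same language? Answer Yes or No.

No

The string xxx is accepted by P but rejected by Q.
So L(P) ≠ L(Q).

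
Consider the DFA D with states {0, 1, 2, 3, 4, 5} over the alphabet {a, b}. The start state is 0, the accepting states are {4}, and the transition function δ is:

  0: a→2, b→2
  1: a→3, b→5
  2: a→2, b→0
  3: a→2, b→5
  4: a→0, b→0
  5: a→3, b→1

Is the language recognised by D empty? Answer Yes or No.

Yes

The states reachable from the start state are {0, 2}.
None of the accepting states {4} is reachable, so no string is accepted and L(D) = ∅.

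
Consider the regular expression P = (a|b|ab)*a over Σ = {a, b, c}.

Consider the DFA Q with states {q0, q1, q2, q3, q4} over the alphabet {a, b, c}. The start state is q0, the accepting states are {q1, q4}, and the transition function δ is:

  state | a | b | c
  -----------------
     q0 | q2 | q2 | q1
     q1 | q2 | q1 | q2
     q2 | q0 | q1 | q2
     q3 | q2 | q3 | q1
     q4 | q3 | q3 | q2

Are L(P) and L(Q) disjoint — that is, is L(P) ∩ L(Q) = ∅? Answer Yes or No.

Yes

Converting the expression P to a DFA (subset construction, then merging equivalent states) gives the minimal DFA with states {p0, p1, p2}, start state p0, accepting states {p1} and transitions p0: a→p1, b→p0, c→p2; p1: a→p1, b→p0, c→p2; p2: a→p2, b→p2, c→p2.
Exploring the product automaton P × Q from the start pair (p0, q0), following both machines on each input symbol, reaches 8 state pairs: (p0, q0), (p1, q2), (p0, q2), (p2, q1), (p1, q0), (p0, q1), (p2, q2), (p2, q0).
P accepts in {p1} and Q accepts in {q1, q4}; no reachable pair has both components accepting, so no string drives both machines to acceptance simultaneously and L(P) ∩ L(Q) = ∅.
So no string is accepted by both, and the intersection is empty.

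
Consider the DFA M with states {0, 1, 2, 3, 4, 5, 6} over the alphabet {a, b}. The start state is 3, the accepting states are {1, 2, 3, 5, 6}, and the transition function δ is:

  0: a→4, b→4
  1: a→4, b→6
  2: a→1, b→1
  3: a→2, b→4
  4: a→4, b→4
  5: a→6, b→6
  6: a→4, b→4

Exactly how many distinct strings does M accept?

The useful subgraph on states {1, 2, 3, 6} is acyclic, so L(M) is finite; the longest accepting path visits 4 useful states, giving maximum string length 3.
Counting accepting paths from 3 by length: 1 of length 0, 1 of length 1, 2 of length 2, 2 of length 3. Total 6.

6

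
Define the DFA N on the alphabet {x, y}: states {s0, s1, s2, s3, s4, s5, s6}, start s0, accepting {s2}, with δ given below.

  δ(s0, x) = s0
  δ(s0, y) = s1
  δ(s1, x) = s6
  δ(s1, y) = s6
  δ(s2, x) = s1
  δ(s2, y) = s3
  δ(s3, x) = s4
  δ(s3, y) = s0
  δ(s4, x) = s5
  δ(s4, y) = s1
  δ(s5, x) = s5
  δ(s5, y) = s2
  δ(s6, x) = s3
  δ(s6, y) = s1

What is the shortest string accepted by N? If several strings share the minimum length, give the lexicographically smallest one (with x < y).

yxxxxy

A breadth-first search from s0 reaches an accepting state first via the path s0 → s1 → s6 → s3 → s4 → s5 → s2 on input yxxxxy.
No string of length < 6 is accepted (BFS exhausts all shorter strings without reaching an accepting state), and yxxxxy is the lexicographically least accepting string of length 6.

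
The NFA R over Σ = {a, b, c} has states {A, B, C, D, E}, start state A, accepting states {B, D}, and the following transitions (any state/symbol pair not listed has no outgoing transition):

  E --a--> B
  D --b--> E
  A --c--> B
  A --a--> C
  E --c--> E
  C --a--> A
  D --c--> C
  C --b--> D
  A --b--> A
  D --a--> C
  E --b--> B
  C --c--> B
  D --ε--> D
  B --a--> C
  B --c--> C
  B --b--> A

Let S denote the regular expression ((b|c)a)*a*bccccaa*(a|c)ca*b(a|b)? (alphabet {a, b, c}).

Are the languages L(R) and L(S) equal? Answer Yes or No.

No

The string c is accepted by R but rejected by S.
So L(R) ≠ L(S).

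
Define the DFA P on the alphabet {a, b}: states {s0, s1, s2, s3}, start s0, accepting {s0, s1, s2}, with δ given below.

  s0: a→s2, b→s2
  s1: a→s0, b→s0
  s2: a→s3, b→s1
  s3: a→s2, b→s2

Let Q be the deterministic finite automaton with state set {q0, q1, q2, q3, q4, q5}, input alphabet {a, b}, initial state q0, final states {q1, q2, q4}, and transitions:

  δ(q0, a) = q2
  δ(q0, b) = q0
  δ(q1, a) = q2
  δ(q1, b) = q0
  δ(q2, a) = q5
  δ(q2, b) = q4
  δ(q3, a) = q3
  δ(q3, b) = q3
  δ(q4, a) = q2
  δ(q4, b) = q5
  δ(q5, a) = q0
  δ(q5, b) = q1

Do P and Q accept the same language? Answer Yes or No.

No

The empty string ε is accepted by P but rejected by Q.
So L(P) ≠ L(Q).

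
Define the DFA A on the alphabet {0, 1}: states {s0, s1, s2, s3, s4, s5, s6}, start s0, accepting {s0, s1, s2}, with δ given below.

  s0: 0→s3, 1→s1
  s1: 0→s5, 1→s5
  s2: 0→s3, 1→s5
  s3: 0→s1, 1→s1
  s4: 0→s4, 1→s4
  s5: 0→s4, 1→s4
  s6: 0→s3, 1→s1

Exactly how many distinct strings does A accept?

4

The useful subgraph on states {s0, s1, s3} is acyclic, so L(A) is finite; the longest accepting path visits 3 useful states, giving maximum string length 2.
Counting accepting paths from s0 by length: 1 of length 0, 1 of length 1, 2 of length 2. Total 4.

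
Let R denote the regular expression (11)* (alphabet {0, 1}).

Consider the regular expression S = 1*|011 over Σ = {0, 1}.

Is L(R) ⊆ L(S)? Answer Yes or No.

Converting the expression R to a DFA (subset construction, then merging equivalent states) gives the minimal DFA with states {r0, r1, r2}, start state r0, accepting states {r0} and transitions r0: 0→r1, 1→r2; r1: 0→r1, 1→r1; r2: 0→r1, 1→r0.
Converting the expression S to a DFA (subset construction, then merging equivalent states) gives the minimal DFA with states {s0, s1, s2, s3, s4, s5}, start state s0, accepting states {s0, s2, s5} and transitions s0: 0→s1, 1→s2; s1: 0→s3, 1→s4; s2: 0→s3, 1→s2; s3: 0→s3, 1→s3; s4: 0→s3, 1→s5; s5: 0→s3, 1→s3.
Exploring the product automaton R × S from the start pair (r0, s0), following both machines on each input symbol, reaches 7 state pairs: (r0, s0), (r1, s1), (r2, s2), (r1, s3), (r1, s4), (r0, s2), (r1, s5).
R accepts in {r0} and S accepts in {s0, s2, s5}. The reachable pairs whose R-component is accepting are (r0, s0), (r0, s2); in each of them the S-component is accepting too, so the product for L(R) \ L(S) (R-component accepting, S-component rejecting) has no reachable accepting pair and the difference is empty.
Hence every string in L(R) is also in L(S).

Yes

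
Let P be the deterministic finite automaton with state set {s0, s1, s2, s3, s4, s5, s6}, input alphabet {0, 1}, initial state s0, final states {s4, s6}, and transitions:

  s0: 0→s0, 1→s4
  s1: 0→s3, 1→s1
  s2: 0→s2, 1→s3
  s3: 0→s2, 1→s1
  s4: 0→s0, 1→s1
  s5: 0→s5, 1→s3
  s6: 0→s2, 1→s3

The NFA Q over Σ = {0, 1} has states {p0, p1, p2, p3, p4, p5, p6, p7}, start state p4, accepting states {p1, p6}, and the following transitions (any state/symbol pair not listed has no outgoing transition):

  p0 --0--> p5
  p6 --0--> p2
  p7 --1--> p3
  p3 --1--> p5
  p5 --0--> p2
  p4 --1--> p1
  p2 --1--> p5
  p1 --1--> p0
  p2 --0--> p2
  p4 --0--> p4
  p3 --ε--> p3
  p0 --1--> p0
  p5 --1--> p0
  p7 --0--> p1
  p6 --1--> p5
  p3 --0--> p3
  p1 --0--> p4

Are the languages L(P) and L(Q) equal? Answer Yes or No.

Yes

Exploring the product automaton P × Q from the start pair (s0, p4), following both machines on each input symbol, reaches 5 state pairs: (s0, p4), (s4, p1), (s1, p0), (s3, p5), (s2, p2).
P accepts in {s4, s6} and Q accepts in {p1, p6}. In every reachable pair the two components are either both accepting — (s4, p1) — or both non-accepting, so no string is accepted by exactly one of the machines: L(P) \ L(Q) and L(Q) \ L(P) are both empty.
Hence every string is accepted by P iff it is accepted by Q, and the two languages coincide.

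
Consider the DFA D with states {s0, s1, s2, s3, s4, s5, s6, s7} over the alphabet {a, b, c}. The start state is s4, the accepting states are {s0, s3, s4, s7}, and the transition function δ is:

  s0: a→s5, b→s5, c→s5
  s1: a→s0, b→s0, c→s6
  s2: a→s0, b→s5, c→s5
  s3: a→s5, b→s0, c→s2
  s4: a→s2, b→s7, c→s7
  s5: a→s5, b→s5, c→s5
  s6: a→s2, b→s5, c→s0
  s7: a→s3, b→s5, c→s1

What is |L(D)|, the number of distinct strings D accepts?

18

The useful subgraph on states {s0, s1, s2, s3, s4, s6, s7} is acyclic, so L(D) is finite; the longest accepting path visits 6 useful states, giving maximum string length 5.
Counting accepting paths from s4 by length: 1 of length 0, 2 of length 1, 3 of length 2, 6 of length 3, 4 of length 4, 2 of length 5. Total 18.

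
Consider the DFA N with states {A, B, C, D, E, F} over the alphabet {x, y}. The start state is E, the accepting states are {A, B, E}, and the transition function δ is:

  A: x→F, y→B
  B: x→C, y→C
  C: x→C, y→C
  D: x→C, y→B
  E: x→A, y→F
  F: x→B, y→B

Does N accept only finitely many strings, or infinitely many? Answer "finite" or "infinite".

finite

The useful states (reachable from E and able to reach an accepting state) are {A, B, E, F}.
Restricted to these states the transition graph has no cycle, so every accepting path has bounded length and L is finite.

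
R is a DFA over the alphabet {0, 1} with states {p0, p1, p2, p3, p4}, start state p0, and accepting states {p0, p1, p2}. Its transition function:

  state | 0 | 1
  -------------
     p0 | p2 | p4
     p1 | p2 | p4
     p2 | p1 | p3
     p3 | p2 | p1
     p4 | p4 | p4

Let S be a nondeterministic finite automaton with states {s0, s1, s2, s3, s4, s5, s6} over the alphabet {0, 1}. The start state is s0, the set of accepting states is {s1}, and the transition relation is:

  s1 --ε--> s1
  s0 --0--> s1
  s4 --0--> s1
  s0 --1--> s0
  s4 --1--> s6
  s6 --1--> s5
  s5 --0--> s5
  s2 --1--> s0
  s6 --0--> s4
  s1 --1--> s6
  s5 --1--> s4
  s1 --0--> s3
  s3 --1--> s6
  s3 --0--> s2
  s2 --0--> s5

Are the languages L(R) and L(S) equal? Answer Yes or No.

No

The empty string ε is accepted by R but rejected by S.
So L(R) ≠ L(S).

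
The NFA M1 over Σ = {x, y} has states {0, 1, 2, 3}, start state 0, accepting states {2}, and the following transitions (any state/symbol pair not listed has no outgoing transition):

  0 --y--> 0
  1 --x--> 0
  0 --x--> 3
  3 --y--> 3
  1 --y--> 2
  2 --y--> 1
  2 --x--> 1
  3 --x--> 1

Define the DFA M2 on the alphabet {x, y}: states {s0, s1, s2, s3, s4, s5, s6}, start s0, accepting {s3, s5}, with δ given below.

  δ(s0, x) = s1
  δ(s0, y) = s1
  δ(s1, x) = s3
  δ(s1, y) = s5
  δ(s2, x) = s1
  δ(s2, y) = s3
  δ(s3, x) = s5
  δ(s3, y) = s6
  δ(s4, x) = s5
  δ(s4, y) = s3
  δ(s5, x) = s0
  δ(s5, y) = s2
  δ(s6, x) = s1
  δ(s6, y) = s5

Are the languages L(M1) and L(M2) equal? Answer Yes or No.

No

The string xxy is accepted by M1 but rejected by M2.
So L(M1) ≠ L(M2).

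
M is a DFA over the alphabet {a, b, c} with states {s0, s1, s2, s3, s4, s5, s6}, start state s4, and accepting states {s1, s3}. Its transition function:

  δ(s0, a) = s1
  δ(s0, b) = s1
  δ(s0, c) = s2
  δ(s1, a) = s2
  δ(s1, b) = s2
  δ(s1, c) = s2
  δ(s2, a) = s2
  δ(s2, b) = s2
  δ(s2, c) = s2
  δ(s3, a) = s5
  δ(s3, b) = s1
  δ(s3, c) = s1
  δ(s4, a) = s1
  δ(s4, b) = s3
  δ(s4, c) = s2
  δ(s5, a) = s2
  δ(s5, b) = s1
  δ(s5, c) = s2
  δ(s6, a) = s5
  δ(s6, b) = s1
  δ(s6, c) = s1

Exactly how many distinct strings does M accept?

5

The useful subgraph on states {s1, s3, s4, s5} is acyclic, so L(M) is finite; the longest accepting path visits 4 useful states, giving maximum string length 3.
Counting accepting paths from s4 by length: 2 of length 1, 2 of length 2, 1 of length 3. Total 5.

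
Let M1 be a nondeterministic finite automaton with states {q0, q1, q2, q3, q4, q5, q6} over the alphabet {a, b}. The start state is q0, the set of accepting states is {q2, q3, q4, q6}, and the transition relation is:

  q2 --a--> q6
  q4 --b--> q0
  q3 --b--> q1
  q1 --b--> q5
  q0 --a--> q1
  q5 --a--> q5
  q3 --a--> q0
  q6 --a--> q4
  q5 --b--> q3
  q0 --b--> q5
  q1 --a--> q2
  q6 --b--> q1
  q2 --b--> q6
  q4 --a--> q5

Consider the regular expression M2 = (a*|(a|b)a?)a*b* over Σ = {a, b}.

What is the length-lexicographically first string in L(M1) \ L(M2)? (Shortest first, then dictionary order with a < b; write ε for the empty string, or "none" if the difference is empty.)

aaba

The string aaba is accepted by M1 but not by M2.
No shorter string lies in the difference, and aaba is the lexicographically first length-4 string in L(M1) \ L(M2).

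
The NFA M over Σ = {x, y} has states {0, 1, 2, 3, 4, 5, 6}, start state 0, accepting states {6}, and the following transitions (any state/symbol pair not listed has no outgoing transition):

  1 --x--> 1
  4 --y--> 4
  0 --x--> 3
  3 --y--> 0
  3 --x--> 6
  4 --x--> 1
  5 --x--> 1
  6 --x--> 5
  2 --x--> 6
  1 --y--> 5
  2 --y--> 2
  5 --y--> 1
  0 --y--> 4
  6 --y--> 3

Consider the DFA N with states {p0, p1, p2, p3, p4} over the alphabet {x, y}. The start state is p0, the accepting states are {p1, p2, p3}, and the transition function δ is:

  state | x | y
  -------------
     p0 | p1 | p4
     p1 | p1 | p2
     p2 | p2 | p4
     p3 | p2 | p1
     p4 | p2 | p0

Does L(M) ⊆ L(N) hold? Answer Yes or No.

Yes

Exploring the product automaton M × N from the start pair (0, p0), following both machines on each input symbol, reaches 18 state pairs: (0, p0), (3, p1), (4, p4), (6, p1), (0, p2), (1, p2), (4, p0), (5, p1), (3, p2), (5, p4), (1, p1), (6, p2), (0, p4), (1, p0), (5, p2), (3, p4), (1, p4), (5, p0).
M accepts in {6} and N accepts in {p1, p2, p3}. The reachable pairs whose M-component is accepting are (6, p1), (6, p2); in each of them the N-component is accepting too, so the product for L(M) \ L(N) (M-component accepting, N-component rejecting) has no reachable accepting pair and the difference is empty.
Hence every string in L(M) is also in L(N).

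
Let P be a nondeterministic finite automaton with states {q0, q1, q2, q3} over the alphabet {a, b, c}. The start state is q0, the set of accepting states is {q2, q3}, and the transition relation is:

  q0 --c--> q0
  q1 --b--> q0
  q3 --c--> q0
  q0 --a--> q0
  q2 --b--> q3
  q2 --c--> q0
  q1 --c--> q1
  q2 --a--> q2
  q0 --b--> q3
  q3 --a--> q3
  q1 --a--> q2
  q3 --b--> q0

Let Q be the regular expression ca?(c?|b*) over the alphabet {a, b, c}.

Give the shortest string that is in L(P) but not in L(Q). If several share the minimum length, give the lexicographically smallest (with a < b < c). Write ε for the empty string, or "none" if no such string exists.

b

The string b is accepted by P but not by Q.
No shorter string lies in the difference, and b is the lexicographically first length-1 string in L(P) \ L(Q).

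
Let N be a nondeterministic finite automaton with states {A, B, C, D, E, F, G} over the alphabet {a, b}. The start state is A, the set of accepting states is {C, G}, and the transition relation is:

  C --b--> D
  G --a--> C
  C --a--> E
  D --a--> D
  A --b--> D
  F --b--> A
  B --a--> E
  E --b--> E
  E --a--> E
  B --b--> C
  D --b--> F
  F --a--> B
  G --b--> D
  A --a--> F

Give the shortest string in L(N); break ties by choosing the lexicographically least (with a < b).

A breadth-first search from A reaches an accepting state first via the path A → F → B → C on input aab.
No string of length < 3 is accepted (BFS exhausts all shorter strings without reaching an accepting state), and aab is the lexicographically least accepting string of length 3.

aab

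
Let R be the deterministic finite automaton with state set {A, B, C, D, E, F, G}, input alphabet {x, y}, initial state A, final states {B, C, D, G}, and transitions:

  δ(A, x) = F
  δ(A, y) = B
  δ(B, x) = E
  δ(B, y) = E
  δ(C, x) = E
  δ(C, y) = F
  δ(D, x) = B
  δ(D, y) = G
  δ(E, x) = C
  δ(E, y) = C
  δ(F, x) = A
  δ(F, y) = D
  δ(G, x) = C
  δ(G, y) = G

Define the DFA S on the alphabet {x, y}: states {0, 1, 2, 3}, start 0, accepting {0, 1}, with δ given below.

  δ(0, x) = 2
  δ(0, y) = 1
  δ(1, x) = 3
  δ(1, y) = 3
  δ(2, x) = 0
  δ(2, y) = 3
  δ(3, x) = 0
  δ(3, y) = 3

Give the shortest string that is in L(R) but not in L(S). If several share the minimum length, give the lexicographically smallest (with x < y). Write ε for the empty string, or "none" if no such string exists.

The string xy is accepted by R but not by S.
No shorter string lies in the difference, and xy is the lexicographically first length-2 string in L(R) \ L(S).

xy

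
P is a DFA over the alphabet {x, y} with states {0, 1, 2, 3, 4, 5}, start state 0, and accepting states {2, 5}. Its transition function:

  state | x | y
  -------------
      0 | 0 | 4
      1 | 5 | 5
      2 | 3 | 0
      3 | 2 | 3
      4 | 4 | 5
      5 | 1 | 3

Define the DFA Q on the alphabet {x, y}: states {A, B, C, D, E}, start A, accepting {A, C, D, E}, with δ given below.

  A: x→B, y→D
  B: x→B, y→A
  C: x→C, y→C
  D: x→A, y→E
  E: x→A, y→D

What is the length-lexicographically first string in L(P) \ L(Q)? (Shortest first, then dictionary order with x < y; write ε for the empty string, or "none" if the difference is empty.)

The string yyxx is accepted by P but not by Q.
No shorter string lies in the difference, and yyxx is the lexicographically first length-4 string in L(P) \ L(Q).

yyxx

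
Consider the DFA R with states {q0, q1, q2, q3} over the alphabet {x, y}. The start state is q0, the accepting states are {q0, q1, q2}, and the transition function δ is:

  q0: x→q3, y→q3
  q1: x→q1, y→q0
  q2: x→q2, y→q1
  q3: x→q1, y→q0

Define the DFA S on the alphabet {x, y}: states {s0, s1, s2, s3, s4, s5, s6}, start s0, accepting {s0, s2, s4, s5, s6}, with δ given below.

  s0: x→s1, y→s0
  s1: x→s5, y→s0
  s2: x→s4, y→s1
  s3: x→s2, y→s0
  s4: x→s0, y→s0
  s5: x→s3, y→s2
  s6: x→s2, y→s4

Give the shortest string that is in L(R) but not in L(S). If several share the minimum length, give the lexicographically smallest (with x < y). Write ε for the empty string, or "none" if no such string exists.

yx

The string yx is accepted by R but not by S.
No shorter string lies in the difference, and yx is the lexicographically first length-2 string in L(R) \ L(S).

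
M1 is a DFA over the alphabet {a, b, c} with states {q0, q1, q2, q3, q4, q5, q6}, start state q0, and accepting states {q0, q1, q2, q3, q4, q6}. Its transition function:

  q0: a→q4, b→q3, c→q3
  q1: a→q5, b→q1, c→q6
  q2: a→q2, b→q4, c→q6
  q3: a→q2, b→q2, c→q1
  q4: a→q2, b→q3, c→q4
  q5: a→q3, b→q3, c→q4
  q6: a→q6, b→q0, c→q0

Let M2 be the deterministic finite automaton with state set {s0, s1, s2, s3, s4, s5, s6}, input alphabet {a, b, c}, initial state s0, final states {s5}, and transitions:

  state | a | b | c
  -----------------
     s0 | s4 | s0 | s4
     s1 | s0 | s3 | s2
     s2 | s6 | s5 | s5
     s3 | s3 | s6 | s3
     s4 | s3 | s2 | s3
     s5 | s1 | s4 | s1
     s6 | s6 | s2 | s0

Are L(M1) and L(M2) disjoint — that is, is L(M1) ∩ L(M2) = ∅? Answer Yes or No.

No

The string abb is accepted by both M1 and M2.
Hence L(M1) ∩ L(M2) ≠ ∅.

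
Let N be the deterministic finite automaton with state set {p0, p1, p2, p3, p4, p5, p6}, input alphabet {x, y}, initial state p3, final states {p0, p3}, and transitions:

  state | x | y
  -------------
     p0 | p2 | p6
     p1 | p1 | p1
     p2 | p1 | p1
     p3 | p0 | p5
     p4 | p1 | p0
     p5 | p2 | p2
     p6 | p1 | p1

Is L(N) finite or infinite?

The useful states (reachable from p3 and able to reach an accepting state) are {p0, p3}.
Restricted to these states the transition graph has no cycle, so every accepting path has bounded length and L is finite.

finite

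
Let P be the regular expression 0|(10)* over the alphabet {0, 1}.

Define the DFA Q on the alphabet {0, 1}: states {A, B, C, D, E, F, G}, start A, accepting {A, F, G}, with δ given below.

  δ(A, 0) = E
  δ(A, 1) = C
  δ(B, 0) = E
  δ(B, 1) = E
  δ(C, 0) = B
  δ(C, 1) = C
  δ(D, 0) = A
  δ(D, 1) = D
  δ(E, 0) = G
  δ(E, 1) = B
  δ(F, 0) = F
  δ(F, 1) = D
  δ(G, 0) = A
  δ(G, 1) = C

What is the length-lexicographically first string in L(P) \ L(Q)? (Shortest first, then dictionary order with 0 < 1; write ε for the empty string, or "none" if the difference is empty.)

The string 0 is accepted by P but not by Q.
No shorter string lies in the difference, and 0 is the lexicographically first length-1 string in L(P) \ L(Q).

0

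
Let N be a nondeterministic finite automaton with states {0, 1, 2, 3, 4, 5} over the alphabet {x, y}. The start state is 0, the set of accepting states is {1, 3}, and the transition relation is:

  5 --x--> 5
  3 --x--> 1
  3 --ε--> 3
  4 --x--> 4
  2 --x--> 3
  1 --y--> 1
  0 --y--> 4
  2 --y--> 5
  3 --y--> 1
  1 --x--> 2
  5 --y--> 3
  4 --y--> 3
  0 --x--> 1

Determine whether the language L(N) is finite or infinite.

State 1 is reachable from the start and can reach an accepting state, and it lies on the cycle 1 → 1.
Traversing that cycle any number of times yields accepted strings of unbounded length, so the language is infinite.

infinite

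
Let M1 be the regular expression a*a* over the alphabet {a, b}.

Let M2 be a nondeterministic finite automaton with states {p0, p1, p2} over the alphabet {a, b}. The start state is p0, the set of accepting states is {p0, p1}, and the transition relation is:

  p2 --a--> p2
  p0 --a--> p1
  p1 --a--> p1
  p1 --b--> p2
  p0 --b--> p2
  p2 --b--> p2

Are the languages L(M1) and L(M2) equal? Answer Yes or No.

Converting the expression M1 to a DFA (subset construction, then merging equivalent states) gives the minimal DFA with states {r0, r1}, start state r0, accepting states {r0} and transitions r0: a→r0, b→r1; r1: a→r1, b→r1.
Exploring the product automaton M1 × M2 from the start pair (r0, p0), following both machines on each input symbol, reaches 3 state pairs: (r0, p0), (r0, p1), (r1, p2).
M1 accepts in {r0} and M2 accepts in {p0, p1}. In every reachable pair the two components are either both accepting — (r0, p0), (r0, p1) — or both non-accepting, so no string is accepted by exactly one of the machines: L(M1) \ L(M2) and L(M2) \ L(M1) are both empty.
Hence every string is accepted by M1 iff it is accepted by M2, and the two languages coincide.

Yes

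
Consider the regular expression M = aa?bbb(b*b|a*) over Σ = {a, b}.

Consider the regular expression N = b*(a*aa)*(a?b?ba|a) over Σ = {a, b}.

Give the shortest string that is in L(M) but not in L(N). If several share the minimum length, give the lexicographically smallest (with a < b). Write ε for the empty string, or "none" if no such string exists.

abbb

The string abbb is accepted by M but not by N.
No shorter string lies in the difference, and abbb is the lexicographically first length-4 string in L(M) \ L(N).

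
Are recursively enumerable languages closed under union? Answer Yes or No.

Simulate recognisers for L₁ and L₂ in parallel, alternating one step of each, and accept as soon as either accepts.
So the recursively enumerable languages are closed under union.

Yes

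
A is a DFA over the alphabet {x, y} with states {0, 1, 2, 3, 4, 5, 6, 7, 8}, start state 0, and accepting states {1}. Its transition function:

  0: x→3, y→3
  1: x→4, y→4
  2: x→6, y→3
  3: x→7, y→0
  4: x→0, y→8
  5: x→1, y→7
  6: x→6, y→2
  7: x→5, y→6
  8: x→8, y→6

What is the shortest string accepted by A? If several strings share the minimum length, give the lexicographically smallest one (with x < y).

xxxx

A breadth-first search from 0 reaches an accepting state first via the path 0 → 3 → 7 → 5 → 1 on input xxxx.
No string of length < 4 is accepted (BFS exhausts all shorter strings without reaching an accepting state), and xxxx is the lexicographically least accepting string of length 4.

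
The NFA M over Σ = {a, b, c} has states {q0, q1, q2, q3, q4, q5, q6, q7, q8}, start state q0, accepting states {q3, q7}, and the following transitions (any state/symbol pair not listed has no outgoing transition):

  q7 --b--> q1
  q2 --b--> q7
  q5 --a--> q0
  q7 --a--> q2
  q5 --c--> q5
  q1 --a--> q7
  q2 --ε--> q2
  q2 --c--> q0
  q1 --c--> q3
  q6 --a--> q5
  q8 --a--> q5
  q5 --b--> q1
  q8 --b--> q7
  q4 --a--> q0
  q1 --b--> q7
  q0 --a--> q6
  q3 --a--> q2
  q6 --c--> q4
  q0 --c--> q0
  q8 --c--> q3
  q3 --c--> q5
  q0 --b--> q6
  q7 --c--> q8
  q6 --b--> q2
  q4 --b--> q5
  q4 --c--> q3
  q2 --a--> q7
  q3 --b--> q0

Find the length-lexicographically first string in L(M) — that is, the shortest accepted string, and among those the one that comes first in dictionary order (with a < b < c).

A breadth-first search from q0 reaches an accepting state first via the path q0 → q6 → q2 → q7 on input aba.
No string of length < 3 is accepted (BFS exhausts all shorter strings without reaching an accepting state), and aba is the lexicographically least accepting string of length 3.

aba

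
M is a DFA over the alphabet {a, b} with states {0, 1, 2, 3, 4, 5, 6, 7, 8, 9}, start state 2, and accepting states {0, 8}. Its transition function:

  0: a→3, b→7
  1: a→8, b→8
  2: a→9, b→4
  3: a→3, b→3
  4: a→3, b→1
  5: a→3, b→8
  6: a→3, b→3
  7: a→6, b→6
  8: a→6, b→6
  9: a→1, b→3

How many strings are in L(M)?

The useful subgraph on states {1, 2, 4, 8, 9} is acyclic, so L(M) is finite; the longest accepting path visits 4 useful states, giving maximum string length 3.
Counting accepting paths from 2 by length: 4 of length 3. Total 4.

4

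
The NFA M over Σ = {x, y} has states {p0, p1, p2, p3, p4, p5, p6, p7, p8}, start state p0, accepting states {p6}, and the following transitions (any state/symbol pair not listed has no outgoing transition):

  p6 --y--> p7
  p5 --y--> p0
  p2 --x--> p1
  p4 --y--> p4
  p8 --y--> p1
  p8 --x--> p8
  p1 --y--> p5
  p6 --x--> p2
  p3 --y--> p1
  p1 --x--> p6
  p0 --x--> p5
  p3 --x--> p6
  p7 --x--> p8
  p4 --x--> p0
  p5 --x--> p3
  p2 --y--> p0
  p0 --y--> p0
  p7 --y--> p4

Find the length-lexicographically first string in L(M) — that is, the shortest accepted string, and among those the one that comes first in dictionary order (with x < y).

xxx

A breadth-first search from p0 reaches an accepting state first via the path p0 → p5 → p3 → p6 on input xxx.
No string of length < 3 is accepted (BFS exhausts all shorter strings without reaching an accepting state), and xxx is the lexicographically least accepting string of length 3.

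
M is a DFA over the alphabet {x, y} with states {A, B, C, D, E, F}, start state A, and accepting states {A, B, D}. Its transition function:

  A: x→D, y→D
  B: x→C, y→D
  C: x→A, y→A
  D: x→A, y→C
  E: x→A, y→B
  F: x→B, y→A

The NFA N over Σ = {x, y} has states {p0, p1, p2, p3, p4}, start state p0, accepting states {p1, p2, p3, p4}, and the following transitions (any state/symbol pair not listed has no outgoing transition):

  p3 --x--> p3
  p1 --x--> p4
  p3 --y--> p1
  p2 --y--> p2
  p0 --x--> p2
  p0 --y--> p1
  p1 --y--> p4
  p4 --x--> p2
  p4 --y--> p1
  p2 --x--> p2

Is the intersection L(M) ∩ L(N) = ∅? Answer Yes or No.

No

The string x is accepted by both M and N.
Hence L(M) ∩ L(N) ≠ ∅.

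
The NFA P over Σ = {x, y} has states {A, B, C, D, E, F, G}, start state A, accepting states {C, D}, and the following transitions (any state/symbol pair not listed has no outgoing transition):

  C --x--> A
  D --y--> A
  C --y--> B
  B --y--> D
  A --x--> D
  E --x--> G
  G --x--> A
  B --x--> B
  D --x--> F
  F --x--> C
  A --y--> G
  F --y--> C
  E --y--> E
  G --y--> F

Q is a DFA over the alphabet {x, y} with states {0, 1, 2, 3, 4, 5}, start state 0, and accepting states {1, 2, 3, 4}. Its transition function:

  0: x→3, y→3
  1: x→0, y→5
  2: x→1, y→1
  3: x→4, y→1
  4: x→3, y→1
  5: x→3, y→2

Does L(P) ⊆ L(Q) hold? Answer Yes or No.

No

The string xyx is in L(P) but not in L(Q).
So L(P) ⊄ L(Q).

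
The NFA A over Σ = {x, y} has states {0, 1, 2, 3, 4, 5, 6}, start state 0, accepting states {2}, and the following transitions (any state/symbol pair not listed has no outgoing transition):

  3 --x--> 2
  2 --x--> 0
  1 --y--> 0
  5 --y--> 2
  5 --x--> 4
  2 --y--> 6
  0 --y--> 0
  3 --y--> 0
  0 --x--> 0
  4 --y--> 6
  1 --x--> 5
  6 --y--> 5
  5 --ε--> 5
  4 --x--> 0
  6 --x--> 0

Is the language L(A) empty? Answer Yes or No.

Yes

The states reachable from the start state are {0}.
None of the accepting states {2} is reachable, so no string is accepted and L(A) = ∅.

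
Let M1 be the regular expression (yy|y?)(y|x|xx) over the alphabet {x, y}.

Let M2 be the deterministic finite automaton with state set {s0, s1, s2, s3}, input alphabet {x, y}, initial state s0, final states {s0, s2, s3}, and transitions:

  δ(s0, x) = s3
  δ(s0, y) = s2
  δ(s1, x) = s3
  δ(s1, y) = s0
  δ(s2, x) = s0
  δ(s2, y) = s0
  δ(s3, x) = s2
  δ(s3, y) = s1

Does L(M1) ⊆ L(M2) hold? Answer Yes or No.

Yes

Converting the expression M1 to a DFA (subset construction, then merging equivalent states) gives the minimal DFA with states {r0, r1, r2, r3, r4, r5}, start state r0, accepting states {r1, r2, r3, r5} and transitions r0: x→r1, y→r2; r1: x→r3, y→r4; r2: x→r1, y→r5; r3: x→r4, y→r4; r4: x→r4, y→r4; r5: x→r1, y→r3.
Exploring the product automaton M1 × M2 from the start pair (r0, s0), following both machines on each input symbol, reaches 11 state pairs: (r0, s0), (r1, s3), (r2, s2), (r3, s2), (r4, s1), (r1, s0), (r5, s0), (r4, s0), (r4, s3), (r3, s3), (r4, s2).
M1 accepts in {r1, r2, r3, r5} and M2 accepts in {s0, s2, s3}. The reachable pairs whose M1-component is accepting are (r1, s3), (r2, s2), (r3, s2), (r1, s0), (r5, s0), (r3, s3); in each of them the M2-component is accepting too, so the product for L(M1) \ L(M2) (M1-component accepting, M2-component rejecting) has no reachable accepting pair and the difference is empty.
Hence every string in L(M1) is also in L(M2).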